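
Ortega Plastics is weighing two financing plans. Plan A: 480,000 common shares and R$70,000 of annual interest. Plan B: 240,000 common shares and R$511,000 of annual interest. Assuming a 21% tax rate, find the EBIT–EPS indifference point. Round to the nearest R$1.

Set EPS_A = EPS_B: (EBIT − R$70,000)(1 − 0.21) ÷ 480,000 = (EBIT − R$511,000)(1 − 0.21) ÷ 240,000.
The (1 − t) factor cancels: (EBIT − 70,000) × 240,000 = (EBIT − 511,000) × 480,000.
Solving, EBIT = (511,000·480,000 − 70,000·240,000) / (480,000 − 240,000) = 228,480,000,000 / 240,000 = 952,000.00.

R$952,000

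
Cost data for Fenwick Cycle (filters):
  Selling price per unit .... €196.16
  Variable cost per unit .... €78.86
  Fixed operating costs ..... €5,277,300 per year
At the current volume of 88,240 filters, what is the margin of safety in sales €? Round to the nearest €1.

Each unit contributes €196.16 − €78.86 = €117.30. Break-even units = €5,277,300 ÷ €117.30 = 44,989.77; break-even revenue = 44,989.77 × €196.16 = €8,825,193.25.
Current sales = 88,240 × €196.16 = €17,309,158.40.
Margin of safety = €17,309,158.40 − €8,825,193.25 = €8,483,965.

€8,483,965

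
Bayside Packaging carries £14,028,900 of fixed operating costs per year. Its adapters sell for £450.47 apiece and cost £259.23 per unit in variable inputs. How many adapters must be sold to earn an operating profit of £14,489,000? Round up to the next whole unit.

Each unit contributes £450.47 − £259.23 = £191.24.
Need Q such that Q × £191.24 − £14,028,900 = £14,489,000, i.e. Q = £28,517,900 / £191.24 = 149,121.00 → 149,121.

149,121 adapters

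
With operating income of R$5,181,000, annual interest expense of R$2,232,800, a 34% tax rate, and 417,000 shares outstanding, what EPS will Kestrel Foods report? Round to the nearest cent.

Interest = R$2,232,800.00, so EBT = R$5,181,000 − R$2,232,800.00 = R$2,948,200.00.
After tax at 34%: net income = R$2,948,200.00 × 0.66 = R$1,945,812.00.
EPS = R$1,945,812.00 ÷ 417,000 = R$4.67.

R$4.67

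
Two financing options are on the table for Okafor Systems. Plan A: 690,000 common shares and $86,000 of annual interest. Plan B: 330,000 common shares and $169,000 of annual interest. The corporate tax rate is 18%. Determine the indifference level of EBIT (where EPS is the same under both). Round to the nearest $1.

Set EPS_A = EPS_B: (EBIT − $86,000)(1 − 0.18) ÷ 690,000 = (EBIT − $169,000)(1 − 0.18) ÷ 330,000.
Cancelling (1 − t) and cross-multiplying: 330,000·(EBIT − 86,000) = 690,000·(EBIT − 169,000).
EBIT × (690,000 − 330,000) = 169,000 × 690,000 − 86,000 × 330,000 = 88,230,000,000, so EBIT = 88,230,000,000 ÷ 360,000 = 245,083.33.

$245,083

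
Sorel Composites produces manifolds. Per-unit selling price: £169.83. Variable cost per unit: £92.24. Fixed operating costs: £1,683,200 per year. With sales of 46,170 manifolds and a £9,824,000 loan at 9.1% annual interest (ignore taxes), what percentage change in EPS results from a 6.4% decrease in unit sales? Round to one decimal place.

At 46,170 units, contribution = 46,170 × £77.59 = £3,582,330.30.
Subtracting fixed costs: EBIT = £3,582,330.30 − £1,683,200 = £1,899,130.30.
After interest of £893,984.00, pre-tax earnings = £1,005,146.30.
Degree of combined leverage = contribution ÷ (EBIT − I) = £3,582,330.30 ÷ £1,005,146.30 = 3.5640.
%ΔEPS = DCL × %ΔSales = 3.5640 × -6.4% = -22.8%.

-22.8%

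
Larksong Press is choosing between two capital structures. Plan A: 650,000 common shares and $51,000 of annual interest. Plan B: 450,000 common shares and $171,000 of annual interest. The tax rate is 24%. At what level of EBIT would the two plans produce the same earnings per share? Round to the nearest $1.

Set EPS_A = EPS_B: (EBIT − $51,000)(1 − 0.24) ÷ 650,000 = (EBIT − $171,000)(1 − 0.24) ÷ 450,000.
The (1 − t) factor cancels: (EBIT − 51,000) × 450,000 = (EBIT − 171,000) × 650,000.
EBIT × (650,000 − 450,000) = 171,000 × 650,000 − 51,000 × 450,000 = 88,200,000,000, so EBIT = 88,200,000,000 ÷ 200,000 = 441,000.00.

$441,000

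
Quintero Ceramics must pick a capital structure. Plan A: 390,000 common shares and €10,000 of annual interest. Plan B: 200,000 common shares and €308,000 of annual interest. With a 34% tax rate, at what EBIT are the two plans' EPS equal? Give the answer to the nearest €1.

Set EPS_A = EPS_B: (EBIT − €10,000)(1 − 0.34) ÷ 390,000 = (EBIT − €308,000)(1 − 0.34) ÷ 200,000.
Cancelling (1 − t) and cross-multiplying: 200,000·(EBIT − 10,000) = 390,000·(EBIT − 308,000).
Solving, EBIT = (308,000·390,000 − 10,000·200,000) / (390,000 − 200,000) = 118,120,000,000 / 190,000 = 621,684.21.

€621,684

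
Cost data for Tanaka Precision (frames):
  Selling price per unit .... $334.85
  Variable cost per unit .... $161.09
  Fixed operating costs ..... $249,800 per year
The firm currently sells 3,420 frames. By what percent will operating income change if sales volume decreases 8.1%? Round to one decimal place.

-14.0%

Total contribution margin = 3,420 × $173.76 = $594,259.20.
Subtracting fixed costs: EBIT = $594,259.20 − $249,800 = $344,459.20.
So DOL = total CM / EBIT = $594,259.20 / $344,459.20 = 1.7252.
Operating income changes by 1.7252 × -8.1% = -14.0%.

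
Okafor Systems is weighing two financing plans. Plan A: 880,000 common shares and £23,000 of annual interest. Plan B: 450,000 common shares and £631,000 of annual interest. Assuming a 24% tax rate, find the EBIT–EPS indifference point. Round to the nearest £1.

At indifference, (EBIT − 23,000)(1 − t)/880,000 = (EBIT − 631,000)(1 − t)/450,000.
Cancelling (1 − t) and cross-multiplying: 450,000·(EBIT − 23,000) = 880,000·(EBIT − 631,000).
EBIT × (880,000 − 450,000) = 631,000 × 880,000 − 23,000 × 450,000 = 544,930,000,000, so EBIT = 544,930,000,000 ÷ 430,000 = 1,267,279.07.

£1,267,279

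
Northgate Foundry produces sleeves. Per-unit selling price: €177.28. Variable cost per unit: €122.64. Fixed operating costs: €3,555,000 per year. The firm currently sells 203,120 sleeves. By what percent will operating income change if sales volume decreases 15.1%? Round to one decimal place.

-22.2%

At 203,120 units, contribution = 203,120 × €54.64 = €11,098,476.80.
Subtracting fixed costs: EBIT = €11,098,476.80 − €3,555,000 = €7,543,476.80.
DOL = contribution ÷ EBIT = €11,098,476.80 ÷ €7,543,476.80 = 1.4713.
So EBIT moves 1.4713 × (-15.1%) = -22.2%.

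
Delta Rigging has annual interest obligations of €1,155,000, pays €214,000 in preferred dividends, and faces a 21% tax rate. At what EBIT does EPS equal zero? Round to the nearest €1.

€1,425,886

Grossing the preferred dividend up to pre-tax terms: €214,000 / (1 − 0.21) = €270,886.08.
Financial break-even EBIT = interest + D_p ÷ (1 − t) = €1,155,000 + €270,886.08 = €1,425,886.08.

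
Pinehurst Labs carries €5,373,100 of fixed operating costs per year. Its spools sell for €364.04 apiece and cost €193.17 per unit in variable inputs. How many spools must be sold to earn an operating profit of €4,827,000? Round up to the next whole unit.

59,696 spools

Contribution margin per unit = €364.04 − €193.17 = €170.87.
Units = (FC + target) / CM = (€5,373,100 + €4,827,000) / €170.87 = 59,695.09, so 59,696 spools.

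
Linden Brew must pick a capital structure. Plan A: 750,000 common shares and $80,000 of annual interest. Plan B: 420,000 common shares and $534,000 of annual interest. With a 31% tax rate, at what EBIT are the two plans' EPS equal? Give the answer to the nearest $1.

Set EPS_A = EPS_B: (EBIT − $80,000)(1 − 0.31) ÷ 750,000 = (EBIT − $534,000)(1 − 0.31) ÷ 420,000.
Cancelling (1 − t) and cross-multiplying: 420,000·(EBIT − 80,000) = 750,000·(EBIT − 534,000).
EBIT × (750,000 − 420,000) = 534,000 × 750,000 − 80,000 × 420,000 = 366,900,000,000, so EBIT = 366,900,000,000 ÷ 330,000 = 1,111,818.18.

$1,111,818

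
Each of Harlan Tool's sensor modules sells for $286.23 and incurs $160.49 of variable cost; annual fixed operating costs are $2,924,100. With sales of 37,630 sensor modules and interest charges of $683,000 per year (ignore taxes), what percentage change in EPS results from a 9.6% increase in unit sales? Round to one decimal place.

Total contribution margin = 37,630 × $125.74 = $4,731,596.20.
EBIT = $4,731,596.20 − $2,924,100 = $1,807,496.20.
After interest of $683,000.00, pre-tax earnings = $1,124,496.20.
DCL = total CM / (EBIT − I) = $4,731,596.20 / $1,124,496.20 = 4.2077.
EPS therefore changes by 4.2077 × (+9.6%) = +40.4%.

+40.4%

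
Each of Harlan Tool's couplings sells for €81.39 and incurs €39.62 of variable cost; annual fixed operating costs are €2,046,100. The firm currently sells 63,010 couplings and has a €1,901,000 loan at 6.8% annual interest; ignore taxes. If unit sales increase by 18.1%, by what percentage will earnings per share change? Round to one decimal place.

Total contribution margin = 63,010 × €41.77 = €2,631,927.70.
EBIT = €2,631,927.70 − €2,046,100 = €585,827.70.
After interest of €129,268.00, pre-tax earnings = €456,559.70.
Degree of combined leverage = contribution ÷ (EBIT − I) = €2,631,927.70 ÷ €456,559.70 = 5.7647.
EPS therefore changes by 5.7647 × (+18.1%) = +104.3%.

+104.3%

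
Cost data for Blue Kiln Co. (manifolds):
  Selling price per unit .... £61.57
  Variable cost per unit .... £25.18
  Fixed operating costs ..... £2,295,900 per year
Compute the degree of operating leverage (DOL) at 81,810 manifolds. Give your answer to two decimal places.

Contribution at this volume is 81,810 × £36.39 = £2,977,065.90.
Operating income = contribution − fixed costs = £2,977,065.90 − £2,295,900 = £681,165.90.
Degree of operating leverage = £2,977,065.90 / £681,165.90 = 4.3705.

4.37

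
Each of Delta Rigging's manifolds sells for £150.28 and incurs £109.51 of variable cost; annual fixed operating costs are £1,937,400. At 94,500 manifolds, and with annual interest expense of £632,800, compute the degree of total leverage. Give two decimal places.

3.00

Contribution at this volume is 94,500 × £40.77 = £3,852,765.00.
Operating income = contribution − fixed costs = £3,852,765.00 − £1,937,400 = £1,915,365.00. Interest = £632,800.00.
DOL = £3,852,765.00 ÷ £1,915,365.00 = 2.0115; DFL = £1,915,365.00 ÷ £1,282,565.00 = 1.4934.
DCL = DOL × DFL = 2.0115 × 1.4934 = 3.0040.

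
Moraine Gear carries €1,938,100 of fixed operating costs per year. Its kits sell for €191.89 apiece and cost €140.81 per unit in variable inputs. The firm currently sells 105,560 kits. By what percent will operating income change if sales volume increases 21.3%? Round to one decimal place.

+33.3%

Contribution at this volume is 105,560 × €51.08 = €5,392,004.80.
EBIT = €5,392,004.80 − €1,938,100 = €3,453,904.80.
DOL = contribution ÷ EBIT = €5,392,004.80 ÷ €3,453,904.80 = 1.5611.
Operating income changes by 1.5611 × +21.3% = +33.3%.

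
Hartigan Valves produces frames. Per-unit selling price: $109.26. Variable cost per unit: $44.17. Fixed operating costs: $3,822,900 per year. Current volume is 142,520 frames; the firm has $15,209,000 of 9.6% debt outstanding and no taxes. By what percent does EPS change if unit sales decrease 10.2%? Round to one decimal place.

Total contribution margin = 142,520 × $65.09 = $9,276,626.80.
EBIT = $9,276,626.80 − $3,822,900 = $5,453,726.80.
Interest = $1,460,064.00, so EBIT − I = $3,993,662.80.
Degree of combined leverage = contribution ÷ (EBIT − I) = $9,276,626.80 ÷ $3,993,662.80 = 2.3228.
%ΔEPS = DCL × %ΔSales = 2.3228 × -10.2% = -23.7%.

-23.7%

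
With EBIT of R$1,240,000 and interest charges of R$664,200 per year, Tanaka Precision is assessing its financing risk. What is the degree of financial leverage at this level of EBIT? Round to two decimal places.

2.15

Interest = R$664,200.00.
Degree of financial leverage = EBIT / (EBIT − interest) = R$1,240,000 / R$575,800.00 = 2.1535.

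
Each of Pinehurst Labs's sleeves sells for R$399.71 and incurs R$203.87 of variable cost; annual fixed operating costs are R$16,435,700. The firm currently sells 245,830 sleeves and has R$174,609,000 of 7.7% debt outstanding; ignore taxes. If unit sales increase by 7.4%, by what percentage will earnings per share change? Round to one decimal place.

+19.5%

Contribution at this volume is 245,830 × R$195.84 = R$48,143,347.20.
EBIT = R$48,143,347.20 − R$16,435,700 = R$31,707,647.20.
After interest of R$13,444,893.00, pre-tax earnings = R$18,262,754.20.
Degree of combined leverage = contribution ÷ (EBIT − I) = R$48,143,347.20 ÷ R$18,262,754.20 = 2.6361.
EPS therefore changes by 2.6361 × (+7.4%) = +19.5%.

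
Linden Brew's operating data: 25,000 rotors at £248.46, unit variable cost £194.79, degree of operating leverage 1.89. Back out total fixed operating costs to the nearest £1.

£631,829

Contribution at this volume is 25,000 × £53.67 = £1,341,750.00.
DOL = contribution / EBIT, so EBIT = £1,341,750.00 / 1.89 = £709,920.63.
Fixed costs = CM − EBIT = £1,341,750.00 − £709,920.63 = £631,829.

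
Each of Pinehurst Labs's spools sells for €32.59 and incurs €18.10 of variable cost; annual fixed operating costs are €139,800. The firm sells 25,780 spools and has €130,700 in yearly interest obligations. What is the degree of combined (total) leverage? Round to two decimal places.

3.62

Total contribution margin = 25,780 × €14.49 = €373,552.20.
Subtracting fixed costs: EBIT = €373,552.20 − €139,800 = €233,752.20. Interest = €130,700.00, so EBIT − I = €103,052.20.
Degree of total leverage = total CM / (EBIT − interest) = €373,552.20 / €103,052.20 = 3.6249.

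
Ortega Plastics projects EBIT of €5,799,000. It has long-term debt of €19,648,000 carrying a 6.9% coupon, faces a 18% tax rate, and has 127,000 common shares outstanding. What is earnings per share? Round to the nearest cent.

€28.69

Pre-tax income = €5,799,000 − €1,355,712.00 = €4,443,288.00.
After tax at 18%: net income = €4,443,288.00 × 0.82 = €3,643,496.16.
EPS = €3,643,496.16 ÷ 127,000 = €28.69.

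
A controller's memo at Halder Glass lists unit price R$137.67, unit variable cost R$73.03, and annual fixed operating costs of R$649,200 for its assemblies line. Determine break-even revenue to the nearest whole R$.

R$1,382,663

CM per unit = R$137.67 − R$73.03 = R$64.64; CM ratio = R$64.64 / R$137.67 = 0.4695.
Break-even sales = FC ÷ CM ratio = R$649,200 × R$137.67 / R$64.64 = R$1,382,663.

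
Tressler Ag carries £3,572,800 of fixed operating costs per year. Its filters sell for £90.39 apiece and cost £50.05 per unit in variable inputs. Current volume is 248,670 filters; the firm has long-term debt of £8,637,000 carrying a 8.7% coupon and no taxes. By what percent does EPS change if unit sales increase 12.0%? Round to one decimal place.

At 248,670 units, contribution = 248,670 × £40.34 = £10,031,347.80.
EBIT = £10,031,347.80 − £3,572,800 = £6,458,547.80.
After interest of £751,419.00, pre-tax earnings = £5,707,128.80.
DCL = total CM / (EBIT − I) = £10,031,347.80 / £5,707,128.80 = 1.7577.
%ΔEPS = DCL × %ΔSales = 1.7577 × +12.0% = +21.1%.

+21.1%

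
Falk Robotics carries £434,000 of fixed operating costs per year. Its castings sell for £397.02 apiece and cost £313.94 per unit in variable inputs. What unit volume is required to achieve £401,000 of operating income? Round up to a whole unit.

Each unit contributes £397.02 − £313.94 = £83.08.
Required volume = (fixed costs + target profit) ÷ CM = (£434,000 + £401,000) ÷ £83.08 = 10,050.55, so 10,051 castings.

10,051 castings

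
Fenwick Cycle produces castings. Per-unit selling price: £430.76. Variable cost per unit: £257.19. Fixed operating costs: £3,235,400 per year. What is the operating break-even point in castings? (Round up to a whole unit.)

Contribution margin per unit = £430.76 − £257.19 = £173.57.
Units to break even: £3,235,400 ÷ £173.57 = 18,640.32, rounded up to 18,641.

18,641 castings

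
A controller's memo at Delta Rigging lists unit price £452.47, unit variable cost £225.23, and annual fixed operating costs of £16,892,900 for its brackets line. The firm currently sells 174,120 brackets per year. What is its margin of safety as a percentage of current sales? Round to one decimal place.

57.3%

Contribution margin per unit = £452.47 − £225.23 = £227.24. Break-even units = £16,892,900 ÷ £227.24 = 74,339.46; break-even revenue = 74,339.46 × £452.47 = £33,636,377.68.
Actual sales revenue = 174,120 × £452.47 = £78,784,076.40.
Margin of safety = (£78,784,076.40 − £33,636,377.68) ÷ £78,784,076.40 = 57.3%.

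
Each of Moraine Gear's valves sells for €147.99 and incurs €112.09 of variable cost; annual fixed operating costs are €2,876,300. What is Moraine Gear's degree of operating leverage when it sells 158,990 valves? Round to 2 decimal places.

2.02

Contribution at this volume is 158,990 × €35.90 = €5,707,741.00.
Operating income = contribution − fixed costs = €5,707,741.00 − €2,876,300 = €2,831,441.00.
DOL = contribution ÷ EBIT = €5,707,741.00 ÷ €2,831,441.00 = 2.0158.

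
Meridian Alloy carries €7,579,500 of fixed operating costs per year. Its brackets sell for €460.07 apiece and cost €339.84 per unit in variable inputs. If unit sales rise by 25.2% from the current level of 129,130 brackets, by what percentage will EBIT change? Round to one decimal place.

+49.2%

Total contribution margin = 129,130 × €120.23 = €15,525,299.90.
Subtracting fixed costs: EBIT = €15,525,299.90 − €7,579,500 = €7,945,799.90.
Degree of operating leverage = €15,525,299.90 / €7,945,799.90 = 1.9539.
So EBIT moves 1.9539 × (+25.2%) = +49.2%.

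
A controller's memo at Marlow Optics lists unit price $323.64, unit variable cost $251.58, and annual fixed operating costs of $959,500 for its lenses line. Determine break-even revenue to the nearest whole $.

Contribution margin per unit = $323.64 − $251.58 = $72.06, a CM ratio of $72.06 ÷ $323.64 = 0.2227.
Break-even revenue = fixed costs × price ÷ CM = $959,500 × $323.64 ÷ $72.06 = $4,309,361.

$4,309,361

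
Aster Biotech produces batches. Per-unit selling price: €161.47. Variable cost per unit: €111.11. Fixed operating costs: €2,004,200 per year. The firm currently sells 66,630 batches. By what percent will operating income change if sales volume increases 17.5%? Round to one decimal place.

Total contribution margin = 66,630 × €50.36 = €3,355,486.80.
Operating income = contribution − fixed costs = €3,355,486.80 − €2,004,200 = €1,351,286.80.
So DOL = total CM / EBIT = €3,355,486.80 / €1,351,286.80 = 2.4832.
So EBIT moves 2.4832 × (+17.5%) = +43.5%.

+43.5%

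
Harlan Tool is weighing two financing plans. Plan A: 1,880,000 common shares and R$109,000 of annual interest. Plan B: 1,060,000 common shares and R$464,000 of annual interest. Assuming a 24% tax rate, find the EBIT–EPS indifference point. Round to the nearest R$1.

R$922,902

At indifference, (EBIT − 109,000)(1 − t)/1,880,000 = (EBIT − 464,000)(1 − t)/1,060,000.
Cancelling (1 − t) and cross-multiplying: 1,060,000·(EBIT − 109,000) = 1,880,000·(EBIT − 464,000).
EBIT × (1,880,000 − 1,060,000) = 464,000 × 1,880,000 − 109,000 × 1,060,000 = 756,780,000,000, so EBIT = 756,780,000,000 ÷ 820,000 = 922,902.44.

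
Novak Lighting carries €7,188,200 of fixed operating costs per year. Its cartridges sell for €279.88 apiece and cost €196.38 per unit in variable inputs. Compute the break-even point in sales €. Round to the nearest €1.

CM per unit = €279.88 − €196.38 = €83.50; CM ratio = €83.50 / €279.88 = 0.2983.
Break-even revenue = fixed costs × price ÷ CM = €7,188,200 × €279.88 ÷ €83.50 = €24,093,813.

€24,093,813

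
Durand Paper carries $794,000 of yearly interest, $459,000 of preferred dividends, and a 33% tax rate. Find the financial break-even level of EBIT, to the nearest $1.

Preferred dividends are paid after tax, so their pre-tax equivalent is $459,000 ÷ (1 − 0.33) = $685,074.63.
Financial break-even EBIT = interest + D_p ÷ (1 − t) = $794,000 + $685,074.63 = $1,479,074.63.

$1,479,075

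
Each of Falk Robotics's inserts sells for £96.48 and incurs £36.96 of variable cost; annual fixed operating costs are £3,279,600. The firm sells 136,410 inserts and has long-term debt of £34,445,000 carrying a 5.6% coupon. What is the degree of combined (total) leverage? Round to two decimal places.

Contribution at this volume is 136,410 × £59.52 = £8,119,123.20.
Operating income = contribution − fixed costs = £8,119,123.20 − £3,279,600 = £4,839,523.20. Interest = £1,928,920.00, so EBIT − I = £2,910,603.20.
DCL = contribution ÷ (EBIT − I) = £8,119,123.20 ÷ £2,910,603.20 = 2.7895.

2.79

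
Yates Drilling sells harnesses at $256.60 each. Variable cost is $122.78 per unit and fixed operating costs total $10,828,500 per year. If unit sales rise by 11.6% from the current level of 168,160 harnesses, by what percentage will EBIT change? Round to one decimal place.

Total contribution margin = 168,160 × $133.82 = $22,503,171.20.
Subtracting fixed costs: EBIT = $22,503,171.20 − $10,828,500 = $11,674,671.20.
Degree of operating leverage = $22,503,171.20 / $11,674,671.20 = 1.9275.
So EBIT moves 1.9275 × (+11.6%) = +22.4%.

+22.4%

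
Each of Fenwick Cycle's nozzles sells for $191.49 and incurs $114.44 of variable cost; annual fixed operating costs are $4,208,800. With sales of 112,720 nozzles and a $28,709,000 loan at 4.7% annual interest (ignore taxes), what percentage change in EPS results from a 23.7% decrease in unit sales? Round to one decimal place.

Contribution at this volume is 112,720 × $77.05 = $8,685,076.00.
Subtracting fixed costs: EBIT = $8,685,076.00 − $4,208,800 = $4,476,276.00.
Interest = $1,349,323.00, so EBIT − I = $3,126,953.00.
DCL = total CM / (EBIT − I) = $8,685,076.00 / $3,126,953.00 = 2.7775.
%ΔEPS = DCL × %ΔSales = 2.7775 × -23.7% = -65.8%.

-65.8%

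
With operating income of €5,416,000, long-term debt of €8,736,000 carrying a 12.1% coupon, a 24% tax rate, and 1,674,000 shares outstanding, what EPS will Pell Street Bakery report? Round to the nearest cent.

€1.98

Interest = €1,057,056.00, so EBT = €5,416,000 − €1,057,056.00 = €4,358,944.00.
Net income = €4,358,944.00 × (1 − 0.24) = €3,312,797.44.
Per share: €3,312,797.44 / 1,674,000 shares = €1.98.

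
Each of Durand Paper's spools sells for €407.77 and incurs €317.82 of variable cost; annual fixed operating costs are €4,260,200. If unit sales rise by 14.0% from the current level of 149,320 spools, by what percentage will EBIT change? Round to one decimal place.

+20.5%

At 149,320 units, contribution = 149,320 × €89.95 = €13,431,334.00.
Subtracting fixed costs: EBIT = €13,431,334.00 − €4,260,200 = €9,171,134.00.
DOL = contribution ÷ EBIT = €13,431,334.00 ÷ €9,171,134.00 = 1.4645.
%ΔEBIT = DOL × %ΔSales = 1.4645 × +14.0% = +20.5%.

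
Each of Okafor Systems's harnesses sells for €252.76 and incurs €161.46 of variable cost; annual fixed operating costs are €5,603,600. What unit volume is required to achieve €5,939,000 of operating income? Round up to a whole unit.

126,425 harnesses

Unit CM = price − variable cost = €252.76 − €161.46 = €91.30.
Need Q such that Q × €91.30 − €5,603,600 = €5,939,000, i.e. Q = €11,542,600 / €91.30 = 126,424.97 → 126,425.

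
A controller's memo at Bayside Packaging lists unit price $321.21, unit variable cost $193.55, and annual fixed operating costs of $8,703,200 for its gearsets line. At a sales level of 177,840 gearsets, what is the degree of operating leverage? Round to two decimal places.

Contribution at this volume is 177,840 × $127.66 = $22,703,054.40.
EBIT = $22,703,054.40 − $8,703,200 = $13,999,854.40.
Degree of operating leverage = $22,703,054.40 / $13,999,854.40 = 1.6217.

1.62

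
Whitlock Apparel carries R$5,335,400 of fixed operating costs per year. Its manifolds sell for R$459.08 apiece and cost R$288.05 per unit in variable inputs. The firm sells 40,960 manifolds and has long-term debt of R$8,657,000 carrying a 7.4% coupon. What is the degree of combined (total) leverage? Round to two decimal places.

At 40,960 units, contribution = 40,960 × R$171.03 = R$7,005,388.80.
EBIT = R$7,005,388.80 − R$5,335,400 = R$1,669,988.80. Interest = R$640,618.00, so EBIT − I = R$1,029,370.80.
Degree of total leverage = total CM / (EBIT − interest) = R$7,005,388.80 / R$1,029,370.80 = 6.8055.

6.81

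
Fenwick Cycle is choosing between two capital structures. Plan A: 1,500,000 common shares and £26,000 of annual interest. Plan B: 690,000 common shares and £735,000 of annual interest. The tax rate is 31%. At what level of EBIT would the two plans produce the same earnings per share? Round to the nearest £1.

£1,338,963

At indifference, (EBIT − 26,000)(1 − t)/1,500,000 = (EBIT − 735,000)(1 − t)/690,000.
Cancelling (1 − t) and cross-multiplying: 690,000·(EBIT − 26,000) = 1,500,000·(EBIT − 735,000).
Solving, EBIT = (735,000·1,500,000 − 26,000·690,000) / (1,500,000 − 690,000) = 1,084,560,000,000 / 810,000 = 1,338,962.96.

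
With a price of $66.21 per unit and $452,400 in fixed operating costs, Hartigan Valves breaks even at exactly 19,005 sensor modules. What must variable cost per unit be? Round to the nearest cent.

$42.41

Contribution per unit must be FC / Q = $452,400 / 19,005 = $23.8043.
Variable cost per unit = $66.21 − $23.8043 = $42.41.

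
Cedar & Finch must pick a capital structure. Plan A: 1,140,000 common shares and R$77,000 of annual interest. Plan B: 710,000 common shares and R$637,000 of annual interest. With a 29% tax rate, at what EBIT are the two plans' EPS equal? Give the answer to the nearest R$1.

At indifference, (EBIT − 77,000)(1 − t)/1,140,000 = (EBIT − 637,000)(1 − t)/710,000.
Cancelling (1 − t) and cross-multiplying: 710,000·(EBIT − 77,000) = 1,140,000·(EBIT − 637,000).
Solving, EBIT = (637,000·1,140,000 − 77,000·710,000) / (1,140,000 − 710,000) = 671,510,000,000 / 430,000 = 1,561,651.16.

R$1,561,651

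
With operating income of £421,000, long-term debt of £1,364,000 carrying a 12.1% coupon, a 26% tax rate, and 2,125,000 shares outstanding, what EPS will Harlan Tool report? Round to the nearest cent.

£0.09

Interest = £165,044.00, so EBT = £421,000 − £165,044.00 = £255,956.00.
Net income = £255,956.00 × (1 − 0.26) = £189,407.44.
EPS = £189,407.44 ÷ 2,125,000 = £0.09.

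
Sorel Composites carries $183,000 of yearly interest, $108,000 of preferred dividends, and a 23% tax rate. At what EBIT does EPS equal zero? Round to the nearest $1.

$323,260

Preferred dividends are paid after tax, so their pre-tax equivalent is $108,000 ÷ (1 − 0.23) = $140,259.74.
EPS = 0 when EBIT covers interest plus the pre-tax preferred burden: $183,000 + $140,259.74 = $323,259.74.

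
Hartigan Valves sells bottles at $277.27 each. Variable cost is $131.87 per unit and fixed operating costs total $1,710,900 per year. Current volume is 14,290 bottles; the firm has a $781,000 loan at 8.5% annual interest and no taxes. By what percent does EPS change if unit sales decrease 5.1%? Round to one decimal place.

Contribution at this volume is 14,290 × $145.40 = $2,077,766.00.
Operating income = contribution − fixed costs = $2,077,766.00 − $1,710,900 = $366,866.00.
Interest = $66,385.00, so EBIT − I = $300,481.00.
Degree of combined leverage = contribution ÷ (EBIT − I) = $2,077,766.00 ÷ $300,481.00 = 6.9148.
%ΔEPS = DCL × %ΔSales = 6.9148 × -5.1% = -35.3%.

-35.3%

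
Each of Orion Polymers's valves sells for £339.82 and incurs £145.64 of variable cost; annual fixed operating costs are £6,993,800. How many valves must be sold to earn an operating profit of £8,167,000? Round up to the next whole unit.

78,077 valves

Contribution margin per unit = £339.82 − £145.64 = £194.18.
Units = (FC + target) / CM = (£6,993,800 + £8,167,000) / £194.18 = 78,076.01, so 78,077 valves.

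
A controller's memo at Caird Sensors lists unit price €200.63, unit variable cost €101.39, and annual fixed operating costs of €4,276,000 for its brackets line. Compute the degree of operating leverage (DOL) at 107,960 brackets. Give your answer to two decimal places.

Total contribution margin = 107,960 × €99.24 = €10,713,950.40.
Subtracting fixed costs: EBIT = €10,713,950.40 − €4,276,000 = €6,437,950.40.
DOL = contribution ÷ EBIT = €10,713,950.40 ÷ €6,437,950.40 = 1.6642.

1.66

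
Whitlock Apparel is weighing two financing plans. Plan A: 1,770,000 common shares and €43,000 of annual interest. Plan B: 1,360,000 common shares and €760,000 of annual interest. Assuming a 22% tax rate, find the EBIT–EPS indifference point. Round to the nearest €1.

Set EPS_A = EPS_B: (EBIT − €43,000)(1 − 0.22) ÷ 1,770,000 = (EBIT − €760,000)(1 − 0.22) ÷ 1,360,000.
The (1 − t) factor cancels: (EBIT − 43,000) × 1,360,000 = (EBIT − 760,000) × 1,770,000.
Solving, EBIT = (760,000·1,770,000 − 43,000·1,360,000) / (1,770,000 − 1,360,000) = 1,286,720,000,000 / 410,000 = 3,138,341.46.

€3,138,341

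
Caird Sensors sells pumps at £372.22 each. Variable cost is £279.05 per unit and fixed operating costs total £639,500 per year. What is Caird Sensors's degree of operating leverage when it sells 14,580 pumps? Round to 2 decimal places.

Total contribution margin = 14,580 × £93.17 = £1,358,418.60.
EBIT = £1,358,418.60 − £639,500 = £718,918.60.
DOL = contribution ÷ EBIT = £1,358,418.60 ÷ £718,918.60 = 1.8895.

1.89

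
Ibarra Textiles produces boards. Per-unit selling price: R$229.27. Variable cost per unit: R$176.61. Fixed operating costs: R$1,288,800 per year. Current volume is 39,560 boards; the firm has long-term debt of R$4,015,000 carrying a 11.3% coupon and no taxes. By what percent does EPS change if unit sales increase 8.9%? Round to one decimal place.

+54.4%

At 39,560 units, contribution = 39,560 × R$52.66 = R$2,083,229.60.
Subtracting fixed costs: EBIT = R$2,083,229.60 − R$1,288,800 = R$794,429.60.
After interest of R$453,695.00, pre-tax earnings = R$340,734.60.
DCL = total CM / (EBIT − I) = R$2,083,229.60 / R$340,734.60 = 6.1139.
%ΔEPS = DCL × %ΔSales = 6.1139 × +8.9% = +54.4%.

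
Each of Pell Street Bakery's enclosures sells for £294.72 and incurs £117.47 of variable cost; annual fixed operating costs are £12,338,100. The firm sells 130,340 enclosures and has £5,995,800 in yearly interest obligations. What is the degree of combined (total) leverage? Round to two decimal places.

4.84

At 130,340 units, contribution = 130,340 × £177.25 = £23,102,765.00.
Operating income = contribution − fixed costs = £23,102,765.00 − £12,338,100 = £10,764,665.00. Interest = £5,995,800.00.
DOL = £23,102,765.00 ÷ £10,764,665.00 = 2.1462; DFL = £10,764,665.00 ÷ £4,768,865.00 = 2.2573.
DCL = DOL × DFL = 2.1462 × 2.2573 = 4.8446.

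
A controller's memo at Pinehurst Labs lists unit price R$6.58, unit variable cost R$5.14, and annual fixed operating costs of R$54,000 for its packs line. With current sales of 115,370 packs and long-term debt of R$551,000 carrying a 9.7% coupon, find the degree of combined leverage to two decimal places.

At 115,370 units, contribution = 115,370 × R$1.44 = R$166,132.80.
EBIT = R$166,132.80 − R$54,000 = R$112,132.80. Interest = R$53,447.00, so EBIT − I = R$58,685.80.
DCL = contribution ÷ (EBIT − I) = R$166,132.80 ÷ R$58,685.80 = 2.8309.

2.83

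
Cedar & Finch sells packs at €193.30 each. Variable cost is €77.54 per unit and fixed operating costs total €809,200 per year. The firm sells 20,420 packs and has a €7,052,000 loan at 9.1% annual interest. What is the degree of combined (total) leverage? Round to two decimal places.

Contribution at this volume is 20,420 × €115.76 = €2,363,819.20.
Subtracting fixed costs: EBIT = €2,363,819.20 − €809,200 = €1,554,619.20. Interest = €641,732.00.
DOL = €2,363,819.20 ÷ €1,554,619.20 = 1.5205; DFL = €1,554,619.20 ÷ €912,887.20 = 1.7030.
DCL = DOL × DFL = 1.5205 × 1.7030 = 2.5894.

2.59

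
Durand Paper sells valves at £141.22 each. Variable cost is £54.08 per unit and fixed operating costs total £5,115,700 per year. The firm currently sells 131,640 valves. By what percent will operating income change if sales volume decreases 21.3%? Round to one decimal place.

-38.4%

Total contribution margin = 131,640 × £87.14 = £11,471,109.60.
Operating income = contribution − fixed costs = £11,471,109.60 − £5,115,700 = £6,355,409.60.
Degree of operating leverage = £11,471,109.60 / £6,355,409.60 = 1.8049.
Operating income changes by 1.8049 × -21.3% = -38.4%.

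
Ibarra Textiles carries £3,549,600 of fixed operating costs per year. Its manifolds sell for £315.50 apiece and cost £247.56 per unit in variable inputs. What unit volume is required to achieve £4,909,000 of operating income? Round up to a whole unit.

Each unit contributes £315.50 − £247.56 = £67.94.
Need Q such that Q × £67.94 − £3,549,600 = £4,909,000, i.e. Q = £8,458,600 / £67.94 = 124,501.03 → 124,502.

124,502 manifolds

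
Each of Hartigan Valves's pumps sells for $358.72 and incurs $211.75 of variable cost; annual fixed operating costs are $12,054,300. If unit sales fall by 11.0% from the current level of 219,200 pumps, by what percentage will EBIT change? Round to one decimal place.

-17.6%

Contribution at this volume is 219,200 × $146.97 = $32,215,824.00.
Subtracting fixed costs: EBIT = $32,215,824.00 − $12,054,300 = $20,161,524.00.
So DOL = total CM / EBIT = $32,215,824.00 / $20,161,524.00 = 1.5979.
%ΔEBIT = DOL × %ΔSales = 1.5979 × -11.0% = -17.6%.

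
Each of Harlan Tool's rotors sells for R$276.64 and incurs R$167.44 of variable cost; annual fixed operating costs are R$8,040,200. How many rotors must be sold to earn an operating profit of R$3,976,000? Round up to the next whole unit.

110,039 rotors

Contribution margin per unit = R$276.64 − R$167.44 = R$109.20.
Units = (FC + target) / CM = (R$8,040,200 + R$3,976,000) / R$109.20 = 110,038.46, so 110,039 rotors.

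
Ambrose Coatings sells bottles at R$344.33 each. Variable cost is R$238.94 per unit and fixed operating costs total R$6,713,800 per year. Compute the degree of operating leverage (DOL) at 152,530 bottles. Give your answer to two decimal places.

1.72

Total contribution margin = 152,530 × R$105.39 = R$16,075,136.70.
EBIT = R$16,075,136.70 − R$6,713,800 = R$9,361,336.70.
So DOL = total CM / EBIT = R$16,075,136.70 / R$9,361,336.70 = 1.7172.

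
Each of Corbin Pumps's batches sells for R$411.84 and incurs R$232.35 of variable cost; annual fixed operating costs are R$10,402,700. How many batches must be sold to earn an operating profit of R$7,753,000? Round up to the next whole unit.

Contribution margin per unit = R$411.84 − R$232.35 = R$179.49.
Units = (FC + target) / CM = (R$10,402,700 + R$7,753,000) / R$179.49 = 101,151.60, so 101,152 batches.

101,152 batches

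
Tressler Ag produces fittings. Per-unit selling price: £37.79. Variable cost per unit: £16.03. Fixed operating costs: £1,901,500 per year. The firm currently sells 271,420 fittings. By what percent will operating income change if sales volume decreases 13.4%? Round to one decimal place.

Contribution at this volume is 271,420 × £21.76 = £5,906,099.20.
Subtracting fixed costs: EBIT = £5,906,099.20 − £1,901,500 = £4,004,599.20.
So DOL = total CM / EBIT = £5,906,099.20 / £4,004,599.20 = 1.4748.
Operating income changes by 1.4748 × -13.4% = -19.8%.

-19.8%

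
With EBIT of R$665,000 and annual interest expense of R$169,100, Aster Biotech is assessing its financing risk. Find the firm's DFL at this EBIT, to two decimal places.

1.34

Interest = R$169,100.00.
DFL = EBIT ÷ (EBIT − I) = R$665,000 ÷ (R$665,000 − R$169,100.00) = R$665,000 ÷ R$495,900.00 = 1.3410.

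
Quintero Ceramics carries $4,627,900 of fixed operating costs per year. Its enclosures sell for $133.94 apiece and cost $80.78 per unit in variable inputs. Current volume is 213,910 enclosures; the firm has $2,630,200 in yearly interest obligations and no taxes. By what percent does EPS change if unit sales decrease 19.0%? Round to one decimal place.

-52.5%

At 213,910 units, contribution = 213,910 × $53.16 = $11,371,455.60.
EBIT = $11,371,455.60 − $4,627,900 = $6,743,555.60.
Interest = $2,630,200.00, so EBIT − I = $4,113,355.60.
Degree of combined leverage = contribution ÷ (EBIT − I) = $11,371,455.60 ÷ $4,113,355.60 = 2.7645.
EPS therefore changes by 2.7645 × (-19.0%) = -52.5%.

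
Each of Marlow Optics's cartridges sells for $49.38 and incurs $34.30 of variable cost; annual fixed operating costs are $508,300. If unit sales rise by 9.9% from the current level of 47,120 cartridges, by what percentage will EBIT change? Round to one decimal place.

Contribution at this volume is 47,120 × $15.08 = $710,569.60.
EBIT = $710,569.60 − $508,300 = $202,269.60.
So DOL = total CM / EBIT = $710,569.60 / $202,269.60 = 3.5130.
So EBIT moves 3.5130 × (+9.9%) = +34.8%.

+34.8%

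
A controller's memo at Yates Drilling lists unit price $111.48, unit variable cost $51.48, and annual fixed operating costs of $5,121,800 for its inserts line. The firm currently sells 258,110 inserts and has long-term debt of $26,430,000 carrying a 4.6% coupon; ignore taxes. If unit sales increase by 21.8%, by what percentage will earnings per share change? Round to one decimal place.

+36.9%

Total contribution margin = 258,110 × $60.00 = $15,486,600.00.
EBIT = $15,486,600.00 − $5,121,800 = $10,364,800.00.
After interest of $1,215,780.00, pre-tax earnings = $9,149,020.00.
DCL = total CM / (EBIT − I) = $15,486,600.00 / $9,149,020.00 = 1.6927.
EPS therefore changes by 1.6927 × (+21.8%) = +36.9%.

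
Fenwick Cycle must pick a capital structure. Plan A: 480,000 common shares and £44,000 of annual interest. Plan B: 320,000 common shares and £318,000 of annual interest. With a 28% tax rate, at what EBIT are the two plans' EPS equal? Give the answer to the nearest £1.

Set EPS_A = EPS_B: (EBIT − £44,000)(1 − 0.28) ÷ 480,000 = (EBIT − £318,000)(1 − 0.28) ÷ 320,000.
Cancelling (1 − t) and cross-multiplying: 320,000·(EBIT − 44,000) = 480,000·(EBIT − 318,000).
EBIT × (480,000 − 320,000) = 318,000 × 480,000 − 44,000 × 320,000 = 138,560,000,000, so EBIT = 138,560,000,000 ÷ 160,000 = 866,000.00.

£866,000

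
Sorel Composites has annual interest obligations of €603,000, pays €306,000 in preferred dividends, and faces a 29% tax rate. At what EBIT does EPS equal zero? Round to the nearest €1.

€1,033,986

Grossing the preferred dividend up to pre-tax terms: €306,000 / (1 − 0.29) = €430,985.92.
EPS = 0 when EBIT covers interest plus the pre-tax preferred burden: €603,000 + €430,985.92 = €1,033,985.92.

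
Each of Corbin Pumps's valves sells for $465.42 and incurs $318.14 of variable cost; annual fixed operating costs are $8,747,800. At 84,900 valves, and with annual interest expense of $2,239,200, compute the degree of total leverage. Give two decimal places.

8.24

Contribution at this volume is 84,900 × $147.28 = $12,504,072.00.
Subtracting fixed costs: EBIT = $12,504,072.00 − $8,747,800 = $3,756,272.00. Interest = $2,239,200.00.
DOL = $12,504,072.00 ÷ $3,756,272.00 = 3.3289; DFL = $3,756,272.00 ÷ $1,517,072.00 = 2.4760.
Combined leverage = 3.3289 × 2.4760 = 8.2424.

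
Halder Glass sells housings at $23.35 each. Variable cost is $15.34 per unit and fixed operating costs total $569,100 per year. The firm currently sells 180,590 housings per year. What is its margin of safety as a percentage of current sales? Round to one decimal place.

60.7%

Unit CM = price − variable cost = $23.35 − $15.34 = $8.01. Break-even units = $569,100 ÷ $8.01 = 71,048.69; break-even revenue = 71,048.69 × $23.35 = $1,658,986.89.
Actual sales revenue = 180,590 × $23.35 = $4,216,776.50.
Margin of safety = ($4,216,776.50 − $1,658,986.89) ÷ $4,216,776.50 = 60.7%.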